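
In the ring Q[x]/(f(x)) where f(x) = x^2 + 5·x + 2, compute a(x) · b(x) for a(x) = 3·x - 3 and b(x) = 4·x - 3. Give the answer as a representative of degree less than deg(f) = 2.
First multiply in Q[x] without reducing: a · b = 12·x^2 - 21·x + 9. Now divide by f(x) = x^2 + 5·x + 2, eliminating the leading term at each step:
  leading term 12·x^2: subtract (12)·f(x) = 12·x^2 + 60·x + 24, leaving -81·x - 15
The degree is now < 2, so this is the remainder. Hence a · b ≡ -81·x - 15 in Q[x]/(f).

Final answer: a · b ≡ -81·x - 15 (mod f(x))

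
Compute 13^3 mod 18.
1

Use repeated squaring. Binary(3) = 11. Walk through the bits of the exponent 3 left-to-right: at each bit after the leading one, square the running value, then multiply by 13 if the bit is 1 (always reducing mod 18):
  bit 1 = 1 (leading): start with 13.
  bit 2 = 1: square 13^2 = 169 ≡ 7; bit is 1, so multiply 7·13 = 91 ≡ 1 (mod 18).
Final value: 13^3 ≡ 1 (mod 18).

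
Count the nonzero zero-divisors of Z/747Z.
In Z/747Z each nonzero element is either a unit (gcd with 747 is 1) or a zero-divisor (gcd > 1). The number of units is φ(747): factorise 747 = 3^2 · 83, so φ(747) = (3^2 − 3^1) · (83 − 1) = 6 · 82 = 492. The nonzero elements number 747 − 1 = 746. Hence the nonzero zero-divisors number 746 − 492 = 254.

Final answer: Z/747Z has 254 nonzero zero-divisors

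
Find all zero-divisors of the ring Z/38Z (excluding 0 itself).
An element a ∈ Z/38Z (with a ≠ 0) is a zero-divisor iff gcd(a, 38) > 1 (because a is a unit precisely when gcd(a, n) = 1, and in Z/nZ every nonzero, non-unit element is a zero-divisor). Scan a = 1, ..., 37 and keep those with gcd(a, 38) > 1:
  gcd(2, 38) = 2, gcd(4, 38) = 2, gcd(6, 38) = 2, gcd(8, 38) = 2, gcd(10, 38) = 2, gcd(12, 38) = 2, gcd(14, 38) = 2, gcd(16, 38) = 2, gcd(18, 38) = 2, gcd(19, 38) = 19, gcd(20, 38) = 2, gcd(22, 38) = 2, gcd(24, 38) = 2, gcd(26, 38) = 2, gcd(28, 38) = 2, gcd(30, 38) = 2, gcd(32, 38) = 2, gcd(34, 38) = 2, gcd(36, 38) = 2.
All other a ∈ {1, ..., 37} have gcd(a, 38) = 1 and are units. So the nonzero zero-divisors are exactly the 19 values of a appearing in this scan.

Final answer: nonzero zero-divisors of Z/38Z = {2, 4, 6, 8, 10, 12, 14, 16, 18, 19, 20, 22, 24, 26, 28, 30, 32, 34, 36}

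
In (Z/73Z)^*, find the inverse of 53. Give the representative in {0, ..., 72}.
53^(−1) ≡ 62 (mod 73)

Apply the extended Euclidean algorithm to (73, 53), tracking rows (r, s, t) with s·73 + t·53 = r. Each division r_prev = q·r_cur + r_new produces the new row as (previous row) − q·(current row):
  row A: (73, 1, 0)   [1·73 + 0·53 = 73]
  row B: (53, 0, 1)   [0·73 + 1·53 = 53]
  73 = 1·53 + 20   → row C = row A − 1·row B = (20, 1, −1)   [check: 1·73 − 1·53 = 20]
  53 = 2·20 + 13   → row D = row B − 2·row C = (13, −2, 3)   [check: −2·73 + 3·53 = 13]
  20 = 1·13 + 7   → row E = row C − 1·row D = (7, 3, −4)   [check: 3·73 − 4·53 = 7]
  13 = 1·7 + 6   → row F = row D − 1·row E = (6, −5, 7)   [check: −5·73 + 7·53 = 6]
  7 = 1·6 + 1   → row G = row E − 1·row F = (1, 8, −11)   [check: 8·73 − 11·53 = 1]
  6 = 6·1 + 0   → remainder 0, stop. gcd = 1 (last nonzero row G).
The gcd is 1, so 53 is invertible mod 73. The last nonzero row gives 8·73 − 11·53 = 1, so t = −11. So 53^(−1) ≡ −11 ≡ 62 (mod 73). Verify: 53 · 62 = 3286 ≡ 1 (mod 73). ✓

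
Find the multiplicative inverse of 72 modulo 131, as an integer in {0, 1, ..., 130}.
72^(−1) ≡ 111 (mod 131)

Apply the extended Euclidean algorithm to (131, 72), tracking rows (r, s, t) with s·131 + t·72 = r. Each division r_prev = q·r_cur + r_new produces the new row as (previous row) − q·(current row):
  row A: (131, 1, 0)   [1·131 + 0·72 = 131]
  row B: (72, 0, 1)   [0·131 + 1·72 = 72]
  131 = 1·72 + 59   → row C = row A − 1·row B = (59, 1, −1)   [check: 1·131 − 1·72 = 59]
  72 = 1·59 + 13   → row D = row B − 1·row C = (13, −1, 2)   [check: −1·131 + 2·72 = 13]
  59 = 4·13 + 7   → row E = row C − 4·row D = (7, 5, −9)   [check: 5·131 − 9·72 = 7]
  13 = 1·7 + 6   → row F = row D − 1·row E = (6, −6, 11)   [check: −6·131 + 11·72 = 6]
  7 = 1·6 + 1   → row G = row E − 1·row F = (1, 11, −20)   [check: 11·131 − 20·72 = 1]
  6 = 6·1 + 0   → remainder 0, stop. gcd = 1 (last nonzero row G).
The gcd is 1, so 72 is invertible mod 131. The last nonzero row gives 11·131 − 20·72 = 1, so t = −20. So 72^(−1) ≡ −20 ≡ 111 (mod 131). Verify: 72 · 111 = 7992 ≡ 1 (mod 131). ✓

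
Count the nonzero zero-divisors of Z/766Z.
Z/766Z has 383 nonzero zero-divisors

In Z/766Z each nonzero element is either a unit (gcd with 766 is 1) or a zero-divisor (gcd > 1). The number of units is φ(766): factorise 766 = 2 · 383, so φ(766) = (2 − 1) · (383 − 1) = 1 · 382 = 382. The nonzero elements number 766 − 1 = 765. Hence the nonzero zero-divisors number 765 − 382 = 383.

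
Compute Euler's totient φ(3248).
φ(3248) = 1344

φ is multiplicative, with φ(p^e) = p^e − p^(e−1). Factorise 3248 = 2^4 · 7 · 29. Then
  φ(3248) = (2^4 − 2^3) · (7 − 1) · (29 − 1) = 8 · 6 · 28 = 1344.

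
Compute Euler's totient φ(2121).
φ(2121) = 1200

φ is multiplicative, with φ(p^e) = p^e − p^(e−1). Factorise 2121 = 3 · 7 · 101. Then
  φ(2121) = (3 − 1) · (7 − 1) · (101 − 1) = 2 · 6 · 100 = 1200.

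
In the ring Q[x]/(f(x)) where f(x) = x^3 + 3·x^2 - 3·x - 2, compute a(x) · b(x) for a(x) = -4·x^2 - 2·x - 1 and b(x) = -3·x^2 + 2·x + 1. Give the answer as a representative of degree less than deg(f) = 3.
First multiply in Q[x] without reducing: a · b = 12·x^4 - 2·x^3 - 5·x^2 - 4·x - 1. Now divide by f(x) = x^3 + 3·x^2 - 3·x - 2, eliminating the leading term at each step:
  leading term 12·x^4: subtract (12·x)·f(x) = 12·x^4 + 36·x^3 - 36·x^2 - 24·x, leaving -38·x^3 + 31·x^2 + 20·x - 1
  leading term -38·x^3: subtract (-38)·f(x) = -38·x^3 - 114·x^2 + 114·x + 76, leaving 145·x^2 - 94·x - 77
The degree is now < 3, so this is the remainder. Hence a · b ≡ 145·x^2 - 94·x - 77 in Q[x]/(f).

Final answer: a · b ≡ 145·x^2 - 94·x - 77 (mod f(x))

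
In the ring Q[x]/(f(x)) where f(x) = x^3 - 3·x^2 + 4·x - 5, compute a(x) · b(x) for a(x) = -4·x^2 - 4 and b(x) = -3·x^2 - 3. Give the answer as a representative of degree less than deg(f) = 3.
First multiply in Q[x] without reducing: a · b = 12·x^4 + 24·x^2 + 12. Now divide by f(x) = x^3 - 3·x^2 + 4·x - 5, eliminating the leading term at each step:
  leading term 12·x^4: subtract (12·x)·f(x) = 12·x^4 - 36·x^3 + 48·x^2 - 60·x, leaving 36·x^3 - 24·x^2 + 60·x + 12
  leading term 36·x^3: subtract (36)·f(x) = 36·x^3 - 108·x^2 + 144·x - 180, leaving 84·x^2 - 84·x + 192
The degree is now < 3, so this is the remainder. Hence a · b ≡ 84·x^2 - 84·x + 192 in Q[x]/(f).

Final answer: a · b ≡ 84·x^2 - 84·x + 192 (mod f(x))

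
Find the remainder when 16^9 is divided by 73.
1

Use repeated squaring. Binary(9) = 1001. Walk through the bits of the exponent 9 left-to-right: at each bit after the leading one, square the running value, then multiply by 16 if the bit is 1 (always reducing mod 73):
  bit 1 = 1 (leading): start with 16.
  bit 2 = 0: square 16^2 = 256 ≡ 37 (mod 73).
  bit 3 = 0: square 37^2 = 1369 ≡ 55 (mod 73).
  bit 4 = 1: square 55^2 = 3025 ≡ 32; bit is 1, so multiply 32·16 = 512 ≡ 1 (mod 73).
Final value: 16^9 ≡ 1 (mod 73).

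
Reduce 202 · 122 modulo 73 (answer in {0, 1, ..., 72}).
43

Reduce the factors first: 202 ≡ 56, 122 ≡ 49 (mod 73), so 202 · 122 ≡ 56 · 49 (mod 73). 56 · 49 = 2744. Dividing by 73: 2744 = 37·73 + 43. So (202 · 122) mod 73 = 43.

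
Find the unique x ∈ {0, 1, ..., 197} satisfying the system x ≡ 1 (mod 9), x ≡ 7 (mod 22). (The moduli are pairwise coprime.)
x ≡ 73 (mod 198); the representative in [0, 198) is 73

The moduli 9, 22 are pairwise coprime, so by the CRT there is a unique solution mod 9·22 = 198.
Solve by successive substitution. Start with x ≡ 1 (mod 9).
  Combine with x ≡ 7 (mod 22): write x = 1 + 9·t and require 1 + 9·t ≡ 7 (mod 22), i.e. 9·t ≡ 7 − 1 ≡ 6 (mod 22). Since 9^(−1) ≡ 5 (mod 22), t ≡ 5·6 ≡ 8 (mod 22). So x ≡ 1 + 9·8 = 73 (mod 198).
Unique solution in [0, 198): x = 73.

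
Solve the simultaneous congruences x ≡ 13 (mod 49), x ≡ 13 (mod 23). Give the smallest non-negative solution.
x ≡ 13 (mod 1127); the representative in [0, 1127) is 13

The moduli 49, 23 are pairwise coprime, so by the CRT there is a unique solution mod 49·23 = 1127.
Solve by successive substitution. Start with x ≡ 13 (mod 49).
  Combine with x ≡ 13 (mod 23): write x = 13 + 49·t and require 13 + 49·t ≡ 13 (mod 23), i.e. 49·t ≡ 13 − 13 ≡ 0 (mod 23). Since 49^(−1) ≡ 8 (mod 23) (49 ≡ 3 (mod 23)), t ≡ 8·0 ≡ 0 (mod 23). So x ≡ 13 + 49·0 = 13 (mod 1127).
Unique solution in [0, 1127): x = 13.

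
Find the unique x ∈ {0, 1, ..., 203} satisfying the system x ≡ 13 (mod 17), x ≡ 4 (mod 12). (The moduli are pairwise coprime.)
The moduli 17, 12 are pairwise coprime, so by the CRT there is a unique solution mod 17·12 = 204.
Solve by successive substitution. Start with x ≡ 13 (mod 17).
  Combine with x ≡ 4 (mod 12): write x = 13 + 17·t and require 13 + 17·t ≡ 4 (mod 12), i.e. 17·t ≡ 4 − 13 ≡ 3 (mod 12). Since 17^(−1) ≡ 5 (mod 12) (17 ≡ 5 (mod 12)), t ≡ 5·3 ≡ 3 (mod 12). So x ≡ 13 + 17·3 = 64 (mod 204).
Unique solution in [0, 204): x = 64.

Final answer: x ≡ 64 (mod 204); the representative in [0, 204) is 64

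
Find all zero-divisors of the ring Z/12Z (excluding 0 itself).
An element a ∈ Z/12Z (with a ≠ 0) is a zero-divisor iff gcd(a, 12) > 1 (because a is a unit precisely when gcd(a, n) = 1, and in Z/nZ every nonzero, non-unit element is a zero-divisor). Scan a = 1, ..., 11 and keep those with gcd(a, 12) > 1:
  gcd(2, 12) = 2, gcd(3, 12) = 3, gcd(4, 12) = 4, gcd(6, 12) = 6, gcd(8, 12) = 4, gcd(9, 12) = 3, gcd(10, 12) = 2.
All other a ∈ {1, ..., 11} have gcd(a, 12) = 1 and are units. So the nonzero zero-divisors are exactly the 7 values of a appearing in this scan.

Final answer: nonzero zero-divisors of Z/12Z = {2, 3, 4, 6, 8, 9, 10}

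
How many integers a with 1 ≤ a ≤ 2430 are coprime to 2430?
648

The number of a ∈ {1, ..., 2430} with gcd(a, 2430) = 1 is by definition Euler's totient φ(2430). φ is multiplicative, with φ(p^e) = p^e − p^(e−1). Factorise 2430 = 2 · 3^5 · 5. Then
  φ(2430) = (2 − 1) · (3^5 − 3^4) · (5 − 1) = 1 · 162 · 4 = 648.
So there are 648 such integers.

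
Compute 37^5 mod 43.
Use repeated squaring. Binary(5) = 101. Walk through the bits of the exponent 5 left-to-right: at each bit after the leading one, square the running value, then multiply by 37 if the bit is 1 (always reducing mod 43):
  bit 1 = 1 (leading): start with 37.
  bit 2 = 0: square 37^2 = 1369 ≡ 36 (mod 43).
  bit 3 = 1: square 36^2 = 1296 ≡ 6; bit is 1, so multiply 6·37 = 222 ≡ 7 (mod 43).
Final value: 37^5 ≡ 7 (mod 43).

Final answer: 7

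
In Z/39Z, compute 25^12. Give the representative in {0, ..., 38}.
1

Use repeated squaring. Binary(12) = 1100. Walk through the bits of the exponent 12 left-to-right: at each bit after the leading one, square the running value, then multiply by 25 if the bit is 1 (always reducing mod 39):
  bit 1 = 1 (leading): start with 25.
  bit 2 = 1: square 25^2 = 625 ≡ 1; bit is 1, so multiply 1·25 = 25 (mod 39).
  bit 3 = 0: square 25^2 = 625 ≡ 1 (mod 39).
  bit 4 = 0: square 1^2 = 1 (mod 39).
Final value: 25^12 ≡ 1 (mod 39).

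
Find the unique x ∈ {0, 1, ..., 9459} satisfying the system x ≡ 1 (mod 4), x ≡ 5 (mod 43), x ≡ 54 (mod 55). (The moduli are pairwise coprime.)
The moduli 4, 43, 55 are pairwise coprime, so by the CRT there is a unique solution mod 4·43·55 = 9460.
Solve by successive substitution. Start with x ≡ 1 (mod 4).
  Combine with x ≡ 5 (mod 43): write x = 1 + 4·t and require 1 + 4·t ≡ 5 (mod 43), i.e. 4·t ≡ 5 − 1 ≡ 4 (mod 43). Since 4^(−1) ≡ 11 (mod 43), t ≡ 11·4 ≡ 1 (mod 43). So x ≡ 1 + 4·1 = 5 (mod 172).
  Combine with x ≡ 54 (mod 55): write x = 5 + 172·t and require 5 + 172·t ≡ 54 (mod 55), i.e. 172·t ≡ 54 − 5 ≡ 49 (mod 55). Since 172^(−1) ≡ 8 (mod 55) (172 ≡ 7 (mod 55)), t ≡ 8·49 ≡ 7 (mod 55). So x ≡ 5 + 172·7 = 1209 (mod 9460).
Unique solution in [0, 9460): x = 1209.

Final answer: x ≡ 1209 (mod 9460); the representative in [0, 9460) is 1209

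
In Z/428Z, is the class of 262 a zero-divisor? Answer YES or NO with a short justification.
YES

gcd(262, 428) = 2 > 1, so 262 is not a unit in Z/428Z. In Z/nZ every nonzero non-unit is a zero-divisor: explicitly, take b = 428/gcd = 214 ≠ 0 (mod 428); then 262·214 = 56068 = 131·428, i.e. 262·214 ≡ 0 (mod 428). So 262 is a zero-divisor.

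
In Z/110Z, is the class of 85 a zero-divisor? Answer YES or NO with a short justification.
YES

gcd(85, 110) = 5 > 1, so 85 is not a unit in Z/110Z. In Z/nZ every nonzero non-unit is a zero-divisor: explicitly, take b = 110/gcd = 22 ≠ 0 (mod 110); then 85·22 = 1870 = 17·110, i.e. 85·22 ≡ 0 (mod 110). So 85 is a zero-divisor.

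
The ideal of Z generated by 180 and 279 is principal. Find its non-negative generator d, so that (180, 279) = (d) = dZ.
In the PID Z, (a, b) is generated by gcd(a, b). Compute gcd(279, 180) with the extended Euclidean algorithm, tracking rows (r, s, t) with s·279 + t·180 = r:
  row A: (279, 1, 0)   [1·279 + 0·180 = 279]
  row B: (180, 0, 1)   [0·279 + 1·180 = 180]
  279 = 1·180 + 99   → row C = row A − 1·row B = (99, 1, −1)   [check: 1·279 − 1·180 = 99]
  180 = 1·99 + 81   → row D = row B − 1·row C = (81, −1, 2)   [check: −1·279 + 2·180 = 81]
  99 = 1·81 + 18   → row E = row C − 1·row D = (18, 2, −3)   [check: 2·279 − 3·180 = 18]
  81 = 4·18 + 9   → row F = row D − 4·row E = (9, −9, 14)   [check: −9·279 + 14·180 = 9]
  18 = 2·9 + 0   → remainder 0, stop. gcd = 9 (last nonzero row F).
So gcd(180, 279) = 9, with Bézout identity −9·279 + 14·180 = 9. Containment (⊇): the Bézout identity exhibits 9 as an element of (180, 279), giving (9) ⊆ (180, 279). Containment (⊆): since 9 | 180 and 9 | 279 (180 = 9·20, 279 = 9·31), every Z-linear combination of 180 and 279 is divisible by 9, so (180, 279) ⊆ (9). Therefore (180, 279) = (9), d = 9.

Final answer: (180, 279) = (9); d = 9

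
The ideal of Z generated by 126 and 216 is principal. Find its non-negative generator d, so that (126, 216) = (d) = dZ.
(126, 216) = (18); d = 18

In the PID Z, (a, b) is generated by gcd(a, b). Compute gcd(216, 126) with the extended Euclidean algorithm, tracking rows (r, s, t) with s·216 + t·126 = r:
  row A: (216, 1, 0)   [1·216 + 0·126 = 216]
  row B: (126, 0, 1)   [0·216 + 1·126 = 126]
  216 = 1·126 + 90   → row C = row A − 1·row B = (90, 1, −1)   [check: 1·216 − 1·126 = 90]
  126 = 1·90 + 36   → row D = row B − 1·row C = (36, −1, 2)   [check: −1·216 + 2·126 = 36]
  90 = 2·36 + 18   → row E = row C − 2·row D = (18, 3, −5)   [check: 3·216 − 5·126 = 18]
  36 = 2·18 + 0   → remainder 0, stop. gcd = 18 (last nonzero row E).
So gcd(126, 216) = 18, with Bézout identity 3·216 − 5·126 = 18. Containment (⊇): the Bézout identity exhibits 18 as an element of (126, 216), giving (18) ⊆ (126, 216). Containment (⊆): since 18 | 126 and 18 | 216 (126 = 18·7, 216 = 18·12), every Z-linear combination of 126 and 216 is divisible by 18, so (126, 216) ⊆ (18). Therefore (126, 216) = (18), d = 18.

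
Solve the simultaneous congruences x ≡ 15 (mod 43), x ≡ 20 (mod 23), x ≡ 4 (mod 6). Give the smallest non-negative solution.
x ≡ 5218 (mod 5934); the representative in [0, 5934) is 5218

The moduli 43, 23, 6 are pairwise coprime, so by the CRT there is a unique solution mod 43·23·6 = 5934.
Solve by successive substitution. Start with x ≡ 15 (mod 43).
  Combine with x ≡ 20 (mod 23): write x = 15 + 43·t and require 15 + 43·t ≡ 20 (mod 23), i.e. 43·t ≡ 20 − 15 ≡ 5 (mod 23). Since 43^(−1) ≡ 15 (mod 23) (43 ≡ 20 (mod 23)), t ≡ 15·5 ≡ 6 (mod 23). So x ≡ 15 + 43·6 = 273 (mod 989).
  Combine with x ≡ 4 (mod 6): write x = 273 + 989·t and require 273 + 989·t ≡ 4 (mod 6), i.e. 989·t ≡ 4 − 273 ≡ 1 (mod 6). Since 989^(−1) ≡ 5 (mod 6) (989 ≡ 5 (mod 6)), t ≡ 5·1 ≡ 5 (mod 6). So x ≡ 273 + 989·5 = 5218 (mod 5934).
Unique solution in [0, 5934): x = 5218.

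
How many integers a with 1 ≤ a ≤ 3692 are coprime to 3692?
1680

The number of a ∈ {1, ..., 3692} with gcd(a, 3692) = 1 is by definition Euler's totient φ(3692). φ is multiplicative, with φ(p^e) = p^e − p^(e−1). Factorise 3692 = 2^2 · 13 · 71. Then
  φ(3692) = (2^2 − 2^1) · (13 − 1) · (71 − 1) = 2 · 12 · 70 = 1680.
So there are 1680 such integers.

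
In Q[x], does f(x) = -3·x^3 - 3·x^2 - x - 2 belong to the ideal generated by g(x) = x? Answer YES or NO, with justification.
In Q[x] the ideal (g) consists of all multiples of g, so f ∈ (g) iff g | f, i.e. iff the remainder of f on division by g is 0. Divide f by g (g is monic, so eliminate the leading term of the running remainder at each step):
  leading term -3·x^3: subtract (-3·x^2)·g(x) = -3·x^3, leaving -3·x^2 - x - 2
  leading term -3·x^2: subtract (-3·x)·g(x) = -3·x^2, leaving -x - 2
  leading term -x: subtract (-1)·g(x) = -x, leaving -2
The remainder r(x) = -2 ≠ 0 (and deg r < deg g), so g ∤ f, i.e. f ∉ (g).

Final answer: NO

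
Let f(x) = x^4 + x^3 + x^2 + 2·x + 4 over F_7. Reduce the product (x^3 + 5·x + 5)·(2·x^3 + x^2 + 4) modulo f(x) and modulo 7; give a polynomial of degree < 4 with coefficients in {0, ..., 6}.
Multiply as integer polynomials: a · b = 2·x^6 + x^5 + 10·x^4 + 19·x^3 + 5·x^2 + 20·x + 20. Reducing coefficients mod 7: a · b ≡ 2·x^6 + x^5 + 3·x^4 + 5·x^3 + 5·x^2 + 6·x + 6. Now divide by f(x) = x^4 + x^3 + x^2 + 2·x + 4 in F_7[x], eliminating the leading term at each step:
  leading term 2·x^6: subtract (2·x^2)·f(x) = 2·x^6 + 2·x^5 + 2·x^4 + 4·x^3 + x^2, leaving 6·x^5 + x^4 + x^3 + 4·x^2 + 6·x + 6 (coefficients mod 7)
  leading term 6·x^5: subtract (6·x)·f(x) = 6·x^5 + 6·x^4 + 6·x^3 + 5·x^2 + 3·x, leaving 2·x^4 + 2·x^3 + 6·x^2 + 3·x + 6 (coefficients mod 7)
  leading term 2·x^4: subtract (2)·f(x) = 2·x^4 + 2·x^3 + 2·x^2 + 4·x + 1, leaving 4·x^2 + 6·x + 5 (coefficients mod 7)
The degree is now < 4, so this is the remainder. Hence a · b ≡ 4·x^2 + 6·x + 5 in F_7[x]/(f).

Final answer: a · b ≡ 4·x^2 + 6·x + 5 (mod f(x))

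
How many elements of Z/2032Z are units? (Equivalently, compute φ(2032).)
Z/2032Z has φ(2032) = 1008 units

An element a ∈ Z/2032Z is a unit iff gcd(a, 2032) = 1, so the number of units is φ(2032). φ is multiplicative, with φ(p^e) = p^e − p^(e−1). Factorise 2032 = 2^4 · 127. Then
  φ(2032) = (2^4 − 2^3) · (127 − 1) = 8 · 126 = 1008.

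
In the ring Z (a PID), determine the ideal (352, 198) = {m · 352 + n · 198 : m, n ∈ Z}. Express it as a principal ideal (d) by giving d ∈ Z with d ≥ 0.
(352, 198) = (22); d = 22

In the PID Z, (a, b) is generated by gcd(a, b). Compute gcd(352, 198) with the extended Euclidean algorithm, tracking rows (r, s, t) with s·352 + t·198 = r:
  row A: (352, 1, 0)   [1·352 + 0·198 = 352]
  row B: (198, 0, 1)   [0·352 + 1·198 = 198]
  352 = 1·198 + 154   → row C = row A − 1·row B = (154, 1, −1)   [check: 1·352 − 1·198 = 154]
  198 = 1·154 + 44   → row D = row B − 1·row C = (44, −1, 2)   [check: −1·352 + 2·198 = 44]
  154 = 3·44 + 22   → row E = row C − 3·row D = (22, 4, −7)   [check: 4·352 − 7·198 = 22]
  44 = 2·22 + 0   → remainder 0, stop. gcd = 22 (last nonzero row E).
So gcd(352, 198) = 22, with Bézout identity 4·352 − 7·198 = 22. Containment (⊇): the Bézout identity exhibits 22 as an element of (352, 198), giving (22) ⊆ (352, 198). Containment (⊆): since 22 | 352 and 22 | 198 (352 = 22·16, 198 = 22·9), every Z-linear combination of 352 and 198 is divisible by 22, so (352, 198) ⊆ (22). Therefore (352, 198) = (22), d = 22.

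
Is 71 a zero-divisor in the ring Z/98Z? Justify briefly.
gcd(71, 98) = 1, so 71 is a unit in Z/98Z (it has a multiplicative inverse). A unit cannot be a zero-divisor: if 71·b ≡ 0 then multiplying both sides by 71^(−1) gives b ≡ 0. So 71 is not a zero-divisor.

Final answer: NO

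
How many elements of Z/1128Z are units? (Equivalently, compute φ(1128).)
An element a ∈ Z/1128Z is a unit iff gcd(a, 1128) = 1, so the number of units is φ(1128). φ is multiplicative, with φ(p^e) = p^e − p^(e−1). Factorise 1128 = 2^3 · 3 · 47. Then
  φ(1128) = (2^3 − 2^2) · (3 − 1) · (47 − 1) = 4 · 2 · 46 = 368.

Final answer: Z/1128Z has φ(1128) = 368 units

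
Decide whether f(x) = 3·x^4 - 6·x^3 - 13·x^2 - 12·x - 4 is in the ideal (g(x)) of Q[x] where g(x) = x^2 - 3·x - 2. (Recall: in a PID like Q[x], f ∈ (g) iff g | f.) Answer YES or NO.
YES

In Q[x] the ideal (g) consists of all multiples of g, so f ∈ (g) iff g | f, i.e. iff the remainder of f on division by g is 0. Divide f by g (g is monic, so eliminate the leading term of the running remainder at each step):
  leading term 3·x^4: subtract (3·x^2)·g(x) = 3·x^4 - 9·x^3 - 6·x^2, leaving 3·x^3 - 7·x^2 - 12·x - 4
  leading term 3·x^3: subtract (3·x)·g(x) = 3·x^3 - 9·x^2 - 6·x, leaving 2·x^2 - 6·x - 4
  leading term 2·x^2: subtract (2)·g(x) = 2·x^2 - 6·x - 4, leaving 0
The remainder is 0, so f(x) = g(x) · h(x) with h(x) = 3·x^2 + 3·x + 2. Hence g | f, i.e. f ∈ (g).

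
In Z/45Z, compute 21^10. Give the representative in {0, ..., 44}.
36

Use repeated squaring. Binary(10) = 1010. Walk through the bits of the exponent 10 left-to-right: at each bit after the leading one, square the running value, then multiply by 21 if the bit is 1 (always reducing mod 45):
  bit 1 = 1 (leading): start with 21.
  bit 2 = 0: square 21^2 = 441 ≡ 36 (mod 45).
  bit 3 = 1: square 36^2 = 1296 ≡ 36; bit is 1, so multiply 36·21 = 756 ≡ 36 (mod 45).
  bit 4 = 0: square 36^2 = 1296 ≡ 36 (mod 45).
Final value: 21^10 ≡ 36 (mod 45).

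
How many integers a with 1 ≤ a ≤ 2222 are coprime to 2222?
The number of a ∈ {1, ..., 2222} with gcd(a, 2222) = 1 is by definition Euler's totient φ(2222). φ is multiplicative, with φ(p^e) = p^e − p^(e−1). Factorise 2222 = 2 · 11 · 101. Then
  φ(2222) = (2 − 1) · (11 − 1) · (101 − 1) = 1 · 10 · 100 = 1000.
So there are 1000 such integers.

Final answer: 1000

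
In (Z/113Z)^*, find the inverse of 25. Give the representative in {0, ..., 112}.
25^(−1) ≡ 104 (mod 113)

Apply the extended Euclidean algorithm to (113, 25), tracking rows (r, s, t) with s·113 + t·25 = r. Each division r_prev = q·r_cur + r_new produces the new row as (previous row) − q·(current row):
  row A: (113, 1, 0)   [1·113 + 0·25 = 113]
  row B: (25, 0, 1)   [0·113 + 1·25 = 25]
  113 = 4·25 + 13   → row C = row A − 4·row B = (13, 1, −4)   [check: 1·113 − 4·25 = 13]
  25 = 1·13 + 12   → row D = row B − 1·row C = (12, −1, 5)   [check: −1·113 + 5·25 = 12]
  13 = 1·12 + 1   → row E = row C − 1·row D = (1, 2, −9)   [check: 2·113 − 9·25 = 1]
  12 = 12·1 + 0   → remainder 0, stop. gcd = 1 (last nonzero row E).
The gcd is 1, so 25 is invertible mod 113. The last nonzero row gives 2·113 − 9·25 = 1, so t = −9. So 25^(−1) ≡ −9 ≡ 104 (mod 113). Verify: 25 · 104 = 2600 ≡ 1 (mod 113). ✓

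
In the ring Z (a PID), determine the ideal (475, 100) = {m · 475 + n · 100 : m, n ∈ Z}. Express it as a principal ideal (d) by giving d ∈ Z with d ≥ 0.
In the PID Z, (a, b) is generated by gcd(a, b). Compute gcd(475, 100) with the extended Euclidean algorithm, tracking rows (r, s, t) with s·475 + t·100 = r:
  row A: (475, 1, 0)   [1·475 + 0·100 = 475]
  row B: (100, 0, 1)   [0·475 + 1·100 = 100]
  475 = 4·100 + 75   → row C = row A − 4·row B = (75, 1, −4)   [check: 1·475 − 4·100 = 75]
  100 = 1·75 + 25   → row D = row B − 1·row C = (25, −1, 5)   [check: −1·475 + 5·100 = 25]
  75 = 3·25 + 0   → remainder 0, stop. gcd = 25 (last nonzero row D).
So gcd(475, 100) = 25, with Bézout identity −1·475 + 5·100 = 25. Containment (⊇): the Bézout identity exhibits 25 as an element of (475, 100), giving (25) ⊆ (475, 100). Containment (⊆): since 25 | 475 and 25 | 100 (475 = 25·19, 100 = 25·4), every Z-linear combination of 475 and 100 is divisible by 25, so (475, 100) ⊆ (25). Therefore (475, 100) = (25), d = 25.

Final answer: (475, 100) = (25); d = 25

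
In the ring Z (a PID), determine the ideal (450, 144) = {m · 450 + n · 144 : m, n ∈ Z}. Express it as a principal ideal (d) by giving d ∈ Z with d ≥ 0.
In the PID Z, (a, b) is generated by gcd(a, b). Compute gcd(450, 144) with the extended Euclidean algorithm, tracking rows (r, s, t) with s·450 + t·144 = r:
  row A: (450, 1, 0)   [1·450 + 0·144 = 450]
  row B: (144, 0, 1)   [0·450 + 1·144 = 144]
  450 = 3·144 + 18   → row C = row A − 3·row B = (18, 1, −3)   [check: 1·450 − 3·144 = 18]
  144 = 8·18 + 0   → remainder 0, stop. gcd = 18 (last nonzero row C).
So gcd(450, 144) = 18, with Bézout identity 1·450 − 3·144 = 18. Containment (⊇): the Bézout identity exhibits 18 as an element of (450, 144), giving (18) ⊆ (450, 144). Containment (⊆): since 18 | 450 and 18 | 144 (450 = 18·25, 144 = 18·8), every Z-linear combination of 450 and 144 is divisible by 18, so (450, 144) ⊆ (18). Therefore (450, 144) = (18), d = 18.

Final answer: (450, 144) = (18); d = 18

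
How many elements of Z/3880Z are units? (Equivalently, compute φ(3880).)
An element a ∈ Z/3880Z is a unit iff gcd(a, 3880) = 1, so the number of units is φ(3880). φ is multiplicative, with φ(p^e) = p^e − p^(e−1). Factorise 3880 = 2^3 · 5 · 97. Then
  φ(3880) = (2^3 − 2^2) · (5 − 1) · (97 − 1) = 4 · 4 · 96 = 1536.

Final answer: Z/3880Z has φ(3880) = 1536 units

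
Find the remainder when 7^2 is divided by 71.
Use repeated squaring. Binary(2) = 10. Walk through the bits of the exponent 2 left-to-right: at each bit after the leading one, square the running value, then multiply by 7 if the bit is 1 (always reducing mod 71):
  bit 1 = 1 (leading): start with 7.
  bit 2 = 0: square 7^2 = 49 (mod 71).
Final value: 7^2 ≡ 49 (mod 71).

Final answer: 49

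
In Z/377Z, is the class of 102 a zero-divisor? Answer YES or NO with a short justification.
NO

gcd(102, 377) = 1, so 102 is a unit in Z/377Z (it has a multiplicative inverse). A unit cannot be a zero-divisor: if 102·b ≡ 0 then multiplying both sides by 102^(−1) gives b ≡ 0. So 102 is not a zero-divisor.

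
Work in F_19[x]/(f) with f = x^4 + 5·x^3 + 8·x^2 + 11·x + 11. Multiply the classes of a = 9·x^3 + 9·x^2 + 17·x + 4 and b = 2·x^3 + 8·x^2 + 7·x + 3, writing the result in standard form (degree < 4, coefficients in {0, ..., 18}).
Multiply as integer polynomials: a · b = 18·x^6 + 90·x^5 + 169·x^4 + 234·x^3 + 178·x^2 + 79·x + 12. Reducing coefficients mod 19: a · b ≡ 18·x^6 + 14·x^5 + 17·x^4 + 6·x^3 + 7·x^2 + 3·x + 12. Now divide by f(x) = x^4 + 5·x^3 + 8·x^2 + 11·x + 11 in F_19[x], eliminating the leading term at each step:
  leading term 18·x^6: subtract (18·x^2)·f(x) = 18·x^6 + 14·x^5 + 11·x^4 + 8·x^3 + 8·x^2, leaving 6·x^4 + 17·x^3 + 18·x^2 + 3·x + 12 (coefficients mod 19)
  leading term 6·x^4: subtract (6)·f(x) = 6·x^4 + 11·x^3 + 10·x^2 + 9·x + 9, leaving 6·x^3 + 8·x^2 + 13·x + 3 (coefficients mod 19)
The degree is now < 4, so this is the remainder. Hence a · b ≡ 6·x^3 + 8·x^2 + 13·x + 3 in F_19[x]/(f).

Final answer: a · b ≡ 6·x^3 + 8·x^2 + 13·x + 3 (mod f(x))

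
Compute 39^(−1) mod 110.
Apply the extended Euclidean algorithm to (110, 39), tracking rows (r, s, t) with s·110 + t·39 = r. Each division r_prev = q·r_cur + r_new produces the new row as (previous row) − q·(current row):
  row A: (110, 1, 0)   [1·110 + 0·39 = 110]
  row B: (39, 0, 1)   [0·110 + 1·39 = 39]
  110 = 2·39 + 32   → row C = row A − 2·row B = (32, 1, −2)   [check: 1·110 − 2·39 = 32]
  39 = 1·32 + 7   → row D = row B − 1·row C = (7, −1, 3)   [check: −1·110 + 3·39 = 7]
  32 = 4·7 + 4   → row E = row C − 4·row D = (4, 5, −14)   [check: 5·110 − 14·39 = 4]
  7 = 1·4 + 3   → row F = row D − 1·row E = (3, −6, 17)   [check: −6·110 + 17·39 = 3]
  4 = 1·3 + 1   → row G = row E − 1·row F = (1, 11, −31)   [check: 11·110 − 31·39 = 1]
  3 = 3·1 + 0   → remainder 0, stop. gcd = 1 (last nonzero row G).
The gcd is 1, so 39 is invertible mod 110. The last nonzero row gives 11·110 − 31·39 = 1, so t = −31. So 39^(−1) ≡ −31 ≡ 79 (mod 110). Verify: 39 · 79 = 3081 ≡ 1 (mod 110). ✓

Final answer: 39^(−1) ≡ 79 (mod 110)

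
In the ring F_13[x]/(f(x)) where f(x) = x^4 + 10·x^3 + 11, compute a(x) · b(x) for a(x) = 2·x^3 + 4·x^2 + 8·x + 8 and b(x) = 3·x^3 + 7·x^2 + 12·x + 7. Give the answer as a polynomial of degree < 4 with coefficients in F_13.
Multiply as integer polynomials: a · b = 6·x^6 + 26·x^5 + 76·x^4 + 142·x^3 + 180·x^2 + 152·x + 56. Reducing coefficients mod 13: a · b ≡ 6·x^6 + 11·x^4 + 12·x^3 + 11·x^2 + 9·x + 4. Now divide by f(x) = x^4 + 10·x^3 + 11 in F_13[x], eliminating the leading term at each step:
  leading term 6·x^6: subtract (6·x^2)·f(x) = 6·x^6 + 8·x^5 + x^2, leaving 5·x^5 + 11·x^4 + 12·x^3 + 10·x^2 + 9·x + 4 (coefficients mod 13)
  leading term 5·x^5: subtract (5·x)·f(x) = 5·x^5 + 11·x^4 + 3·x, leaving 12·x^3 + 10·x^2 + 6·x + 4 (coefficients mod 13)
The degree is now < 4, so this is the remainder. Hence a · b ≡ 12·x^3 + 10·x^2 + 6·x + 4 in F_13[x]/(f).

Final answer: a · b ≡ 12·x^3 + 10·x^2 + 6·x + 4 (mod f(x))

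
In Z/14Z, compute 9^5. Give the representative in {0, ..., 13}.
Use repeated squaring. Binary(5) = 101. Walk through the bits of the exponent 5 left-to-right: at each bit after the leading one, square the running value, then multiply by 9 if the bit is 1 (always reducing mod 14):
  bit 1 = 1 (leading): start with 9.
  bit 2 = 0: square 9^2 = 81 ≡ 11 (mod 14).
  bit 3 = 1: square 11^2 = 121 ≡ 9; bit is 1, so multiply 9·9 = 81 ≡ 11 (mod 14).
Final value: 9^5 ≡ 11 (mod 14).

Final answer: 11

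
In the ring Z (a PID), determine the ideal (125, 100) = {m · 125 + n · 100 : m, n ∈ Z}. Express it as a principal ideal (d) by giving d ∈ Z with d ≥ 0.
In the PID Z, (a, b) is generated by gcd(a, b). Compute gcd(125, 100) with the extended Euclidean algorithm, tracking rows (r, s, t) with s·125 + t·100 = r:
  row A: (125, 1, 0)   [1·125 + 0·100 = 125]
  row B: (100, 0, 1)   [0·125 + 1·100 = 100]
  125 = 1·100 + 25   → row C = row A − 1·row B = (25, 1, −1)   [check: 1·125 − 1·100 = 25]
  100 = 4·25 + 0   → remainder 0, stop. gcd = 25 (last nonzero row C).
So gcd(125, 100) = 25, with Bézout identity 1·125 − 1·100 = 25. Containment (⊇): the Bézout identity exhibits 25 as an element of (125, 100), giving (25) ⊆ (125, 100). Containment (⊆): since 25 | 125 and 25 | 100 (125 = 25·5, 100 = 25·4), every Z-linear combination of 125 and 100 is divisible by 25, so (125, 100) ⊆ (25). Therefore (125, 100) = (25), d = 25.

Final answer: (125, 100) = (25); d = 25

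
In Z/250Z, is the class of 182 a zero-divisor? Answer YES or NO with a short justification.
YES

gcd(182, 250) = 2 > 1, so 182 is not a unit in Z/250Z. In Z/nZ every nonzero non-unit is a zero-divisor: explicitly, take b = 250/gcd = 125 ≠ 0 (mod 250); then 182·125 = 22750 = 91·250, i.e. 182·125 ≡ 0 (mod 250). So 182 is a zero-divisor.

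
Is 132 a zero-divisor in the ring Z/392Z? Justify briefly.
YES

gcd(132, 392) = 4 > 1, so 132 is not a unit in Z/392Z. In Z/nZ every nonzero non-unit is a zero-divisor: explicitly, take b = 392/gcd = 98 ≠ 0 (mod 392); then 132·98 = 12936 = 33·392, i.e. 132·98 ≡ 0 (mod 392). So 132 is a zero-divisor.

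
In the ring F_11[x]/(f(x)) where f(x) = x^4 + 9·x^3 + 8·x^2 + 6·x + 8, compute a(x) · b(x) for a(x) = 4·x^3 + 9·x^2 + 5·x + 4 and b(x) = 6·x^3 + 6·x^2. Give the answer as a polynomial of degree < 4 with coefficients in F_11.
a · b ≡ 4·x^3 + 3·x^2 + 9·x + 3 (mod f(x))

Multiply as integer polynomials: a · b = 24·x^6 + 78·x^5 + 84·x^4 + 54·x^3 + 24·x^2. Reducing coefficients mod 11: a · b ≡ 2·x^6 + x^5 + 7·x^4 + 10·x^3 + 2·x^2. Now divide by f(x) = x^4 + 9·x^3 + 8·x^2 + 6·x + 8 in F_11[x], eliminating the leading term at each step:
  leading term 2·x^6: subtract (2·x^2)·f(x) = 2·x^6 + 7·x^5 + 5·x^4 + x^3 + 5·x^2, leaving 5·x^5 + 2·x^4 + 9·x^3 + 8·x^2 (coefficients mod 11)
  leading term 5·x^5: subtract (5·x)·f(x) = 5·x^5 + x^4 + 7·x^3 + 8·x^2 + 7·x, leaving x^4 + 2·x^3 + 4·x (coefficients mod 11)
  leading term x^4: subtract (1)·f(x) = x^4 + 9·x^3 + 8·x^2 + 6·x + 8, leaving 4·x^3 + 3·x^2 + 9·x + 3 (coefficients mod 11)
The degree is now < 4, so this is the remainder. Hence a · b ≡ 4·x^3 + 3·x^2 + 9·x + 3 in F_11[x]/(f).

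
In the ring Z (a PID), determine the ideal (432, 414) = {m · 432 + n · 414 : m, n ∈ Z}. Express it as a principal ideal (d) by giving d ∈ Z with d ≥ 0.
In the PID Z, (a, b) is generated by gcd(a, b). Compute gcd(432, 414) with the extended Euclidean algorithm, tracking rows (r, s, t) with s·432 + t·414 = r:
  row A: (432, 1, 0)   [1·432 + 0·414 = 432]
  row B: (414, 0, 1)   [0·432 + 1·414 = 414]
  432 = 1·414 + 18   → row C = row A − 1·row B = (18, 1, −1)   [check: 1·432 − 1·414 = 18]
  414 = 23·18 + 0   → remainder 0, stop. gcd = 18 (last nonzero row C).
So gcd(432, 414) = 18, with Bézout identity 1·432 − 1·414 = 18. Containment (⊇): the Bézout identity exhibits 18 as an element of (432, 414), giving (18) ⊆ (432, 414). Containment (⊆): since 18 | 432 and 18 | 414 (432 = 18·24, 414 = 18·23), every Z-linear combination of 432 and 414 is divisible by 18, so (432, 414) ⊆ (18). Therefore (432, 414) = (18), d = 18.

Final answer: (432, 414) = (18); d = 18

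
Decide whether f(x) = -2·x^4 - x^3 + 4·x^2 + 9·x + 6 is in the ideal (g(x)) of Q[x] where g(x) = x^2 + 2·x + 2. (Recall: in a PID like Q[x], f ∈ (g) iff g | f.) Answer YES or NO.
In Q[x] the ideal (g) consists of all multiples of g, so f ∈ (g) iff g | f, i.e. iff the remainder of f on division by g is 0. Divide f by g (g is monic, so eliminate the leading term of the running remainder at each step):
  leading term -2·x^4: subtract (-2·x^2)·g(x) = -2·x^4 - 4·x^3 - 4·x^2, leaving 3·x^3 + 8·x^2 + 9·x + 6
  leading term 3·x^3: subtract (3·x)·g(x) = 3·x^3 + 6·x^2 + 6·x, leaving 2·x^2 + 3·x + 6
  leading term 2·x^2: subtract (2)·g(x) = 2·x^2 + 4·x + 4, leaving 2 - x
The remainder r(x) = 2 - x ≠ 0 (and deg r < deg g), so g ∤ f, i.e. f ∉ (g).

Final answer: NO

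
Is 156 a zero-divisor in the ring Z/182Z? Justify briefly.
YES

gcd(156, 182) = 26 > 1, so 156 is not a unit in Z/182Z. In Z/nZ every nonzero non-unit is a zero-divisor: explicitly, take b = 182/gcd = 7 ≠ 0 (mod 182); then 156·7 = 1092 = 6·182, i.e. 156·7 ≡ 0 (mod 182). So 156 is a zero-divisor.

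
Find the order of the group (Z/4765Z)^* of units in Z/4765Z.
(Z/4765Z)^* consists of the classes a with gcd(a, 4765) = 1, so its order is φ(4765). φ is multiplicative, with φ(p^e) = p^e − p^(e−1). Factorise 4765 = 5 · 953. Then
  φ(4765) = (5 − 1) · (953 − 1) = 4 · 952 = 3808.
Thus |(Z/4765Z)^*| = 3808.

Final answer: |(Z/4765Z)^*| = 3808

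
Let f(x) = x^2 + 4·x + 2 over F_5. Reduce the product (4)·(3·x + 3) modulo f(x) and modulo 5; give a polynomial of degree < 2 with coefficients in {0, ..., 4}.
Multiply as integer polynomials: a · b = 12·x + 12. Reducing coefficients mod 5: a · b ≡ 2·x + 2. This already has degree < 2, so no reduction by f is needed. Hence a · b ≡ 2·x + 2 in F_5[x]/(f).

Final answer: a · b ≡ 2·x + 2 (mod f(x))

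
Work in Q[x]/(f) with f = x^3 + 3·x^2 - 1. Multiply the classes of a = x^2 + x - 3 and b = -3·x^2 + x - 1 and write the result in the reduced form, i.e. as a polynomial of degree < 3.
First multiply in Q[x] without reducing: a · b = -3·x^4 - 2·x^3 + 9·x^2 - 4·x + 3. Now divide by f(x) = x^3 + 3·x^2 - 1, eliminating the leading term at each step:
  leading term -3·x^4: subtract (-3·x)·f(x) = -3·x^4 - 9·x^3 + 3·x, leaving 7·x^3 + 9·x^2 - 7·x + 3
  leading term 7·x^3: subtract (7)·f(x) = 7·x^3 + 21·x^2 - 7, leaving -12·x^2 - 7·x + 10
The degree is now < 3, so this is the remainder. Hence a · b ≡ -12·x^2 - 7·x + 10 in Q[x]/(f).

Final answer: a · b ≡ -12·x^2 - 7·x + 10 (mod f(x))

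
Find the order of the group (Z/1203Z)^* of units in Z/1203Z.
(Z/1203Z)^* consists of the classes a with gcd(a, 1203) = 1, so its order is φ(1203). φ is multiplicative, with φ(p^e) = p^e − p^(e−1). Factorise 1203 = 3 · 401. Then
  φ(1203) = (3 − 1) · (401 − 1) = 2 · 400 = 800.
Thus |(Z/1203Z)^*| = 800.

Final answer: |(Z/1203Z)^*| = 800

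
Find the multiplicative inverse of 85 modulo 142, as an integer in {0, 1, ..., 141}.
85^(−1) ≡ 137 (mod 142)

Apply the extended Euclidean algorithm to (142, 85), tracking rows (r, s, t) with s·142 + t·85 = r. Each division r_prev = q·r_cur + r_new produces the new row as (previous row) − q·(current row):
  row A: (142, 1, 0)   [1·142 + 0·85 = 142]
  row B: (85, 0, 1)   [0·142 + 1·85 = 85]
  142 = 1·85 + 57   → row C = row A − 1·row B = (57, 1, −1)   [check: 1·142 − 1·85 = 57]
  85 = 1·57 + 28   → row D = row B − 1·row C = (28, −1, 2)   [check: −1·142 + 2·85 = 28]
  57 = 2·28 + 1   → row E = row C − 2·row D = (1, 3, −5)   [check: 3·142 − 5·85 = 1]
  28 = 28·1 + 0   → remainder 0, stop. gcd = 1 (last nonzero row E).
The gcd is 1, so 85 is invertible mod 142. The last nonzero row gives 3·142 − 5·85 = 1, so t = −5. So 85^(−1) ≡ −5 ≡ 137 (mod 142). Verify: 85 · 137 = 11645 ≡ 1 (mod 142). ✓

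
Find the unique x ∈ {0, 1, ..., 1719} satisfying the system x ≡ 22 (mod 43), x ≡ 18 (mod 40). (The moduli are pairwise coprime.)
x ≡ 538 (mod 1720); the representative in [0, 1720) is 538

The moduli 43, 40 are pairwise coprime, so by the CRT there is a unique solution mod 43·40 = 1720.
Solve by successive substitution. Start with x ≡ 22 (mod 43).
  Combine with x ≡ 18 (mod 40): write x = 22 + 43·t and require 22 + 43·t ≡ 18 (mod 40), i.e. 43·t ≡ 18 − 22 ≡ 36 (mod 40). Since 43^(−1) ≡ 27 (mod 40) (43 ≡ 3 (mod 40)), t ≡ 27·36 ≡ 12 (mod 40). So x ≡ 22 + 43·12 = 538 (mod 1720).
Unique solution in [0, 1720): x = 538.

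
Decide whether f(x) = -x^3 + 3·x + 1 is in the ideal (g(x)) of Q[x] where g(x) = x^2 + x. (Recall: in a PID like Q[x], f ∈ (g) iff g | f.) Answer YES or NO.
In Q[x] the ideal (g) consists of all multiples of g, so f ∈ (g) iff g | f, i.e. iff the remainder of f on division by g is 0. Divide f by g (g is monic, so eliminate the leading term of the running remainder at each step):
  leading term -x^3: subtract (-x)·g(x) = -x^3 - x^2, leaving x^2 + 3·x + 1
  leading term x^2: subtract (1)·g(x) = x^2 + x, leaving 2·x + 1
The remainder r(x) = 2·x + 1 ≠ 0 (and deg r < deg g), so g ∤ f, i.e. f ∉ (g).

Final answer: NO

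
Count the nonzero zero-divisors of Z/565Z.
Z/565Z has 116 nonzero zero-divisors

In Z/565Z each nonzero element is either a unit (gcd with 565 is 1) or a zero-divisor (gcd > 1). The number of units is φ(565): factorise 565 = 5 · 113, so φ(565) = (5 − 1) · (113 − 1) = 4 · 112 = 448. The nonzero elements number 565 − 1 = 564. Hence the nonzero zero-divisors number 564 − 448 = 116.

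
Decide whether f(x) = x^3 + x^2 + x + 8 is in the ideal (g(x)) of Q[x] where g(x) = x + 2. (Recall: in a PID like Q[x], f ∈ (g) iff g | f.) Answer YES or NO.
In Q[x] the ideal (g) consists of all multiples of g, so f ∈ (g) iff g | f, i.e. iff the remainder of f on division by g is 0. Divide f by g (g is monic, so eliminate the leading term of the running remainder at each step):
  leading term x^3: subtract (x^2)·g(x) = x^3 + 2·x^2, leaving -x^2 + x + 8
  leading term -x^2: subtract (-x)·g(x) = -x^2 - 2·x, leaving 3·x + 8
  leading term 3·x: subtract (3)·g(x) = 3·x + 6, leaving 2
The remainder r(x) = 2 ≠ 0 (and deg r < deg g), so g ∤ f, i.e. f ∉ (g).

Final answer: NO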